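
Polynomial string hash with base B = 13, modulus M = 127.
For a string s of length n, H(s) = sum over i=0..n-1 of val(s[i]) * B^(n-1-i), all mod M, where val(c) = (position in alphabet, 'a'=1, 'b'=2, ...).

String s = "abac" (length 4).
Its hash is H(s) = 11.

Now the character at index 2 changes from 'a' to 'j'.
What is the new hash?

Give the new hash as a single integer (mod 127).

Answer: 1

Derivation:
val('a') = 1, val('j') = 10
Position k = 2, exponent = n-1-k = 1
B^1 mod M = 13^1 mod 127 = 13
Delta = (10 - 1) * 13 mod 127 = 117
New hash = (11 + 117) mod 127 = 1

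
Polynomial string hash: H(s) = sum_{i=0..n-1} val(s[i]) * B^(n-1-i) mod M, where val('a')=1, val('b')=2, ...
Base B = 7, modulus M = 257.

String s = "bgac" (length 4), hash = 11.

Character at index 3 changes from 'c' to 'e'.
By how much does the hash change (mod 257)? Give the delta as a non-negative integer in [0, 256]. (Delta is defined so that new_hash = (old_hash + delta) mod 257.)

Delta formula: (val(new) - val(old)) * B^(n-1-k) mod M
  val('e') - val('c') = 5 - 3 = 2
  B^(n-1-k) = 7^0 mod 257 = 1
  Delta = 2 * 1 mod 257 = 2

Answer: 2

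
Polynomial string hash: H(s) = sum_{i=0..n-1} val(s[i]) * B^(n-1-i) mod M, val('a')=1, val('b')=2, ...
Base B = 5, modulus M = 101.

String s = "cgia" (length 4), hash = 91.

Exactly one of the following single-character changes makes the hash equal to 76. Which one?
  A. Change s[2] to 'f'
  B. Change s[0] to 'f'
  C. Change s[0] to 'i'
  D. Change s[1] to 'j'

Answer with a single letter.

Option A: s[2]='i'->'f', delta=(6-9)*5^1 mod 101 = 86, hash=91+86 mod 101 = 76 <-- target
Option B: s[0]='c'->'f', delta=(6-3)*5^3 mod 101 = 72, hash=91+72 mod 101 = 62
Option C: s[0]='c'->'i', delta=(9-3)*5^3 mod 101 = 43, hash=91+43 mod 101 = 33
Option D: s[1]='g'->'j', delta=(10-7)*5^2 mod 101 = 75, hash=91+75 mod 101 = 65

Answer: A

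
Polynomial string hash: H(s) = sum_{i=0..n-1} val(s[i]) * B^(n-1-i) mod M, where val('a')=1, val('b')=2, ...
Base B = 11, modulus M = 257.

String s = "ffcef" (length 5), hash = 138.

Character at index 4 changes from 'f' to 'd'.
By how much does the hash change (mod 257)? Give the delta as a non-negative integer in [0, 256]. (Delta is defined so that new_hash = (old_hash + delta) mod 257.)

Answer: 255

Derivation:
Delta formula: (val(new) - val(old)) * B^(n-1-k) mod M
  val('d') - val('f') = 4 - 6 = -2
  B^(n-1-k) = 11^0 mod 257 = 1
  Delta = -2 * 1 mod 257 = 255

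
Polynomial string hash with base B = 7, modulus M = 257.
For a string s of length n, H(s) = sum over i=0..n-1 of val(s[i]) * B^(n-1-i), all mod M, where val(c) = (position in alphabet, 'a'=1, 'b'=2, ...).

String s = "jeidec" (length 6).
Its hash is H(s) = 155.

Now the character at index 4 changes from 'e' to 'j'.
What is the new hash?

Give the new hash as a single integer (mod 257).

Answer: 190

Derivation:
val('e') = 5, val('j') = 10
Position k = 4, exponent = n-1-k = 1
B^1 mod M = 7^1 mod 257 = 7
Delta = (10 - 5) * 7 mod 257 = 35
New hash = (155 + 35) mod 257 = 190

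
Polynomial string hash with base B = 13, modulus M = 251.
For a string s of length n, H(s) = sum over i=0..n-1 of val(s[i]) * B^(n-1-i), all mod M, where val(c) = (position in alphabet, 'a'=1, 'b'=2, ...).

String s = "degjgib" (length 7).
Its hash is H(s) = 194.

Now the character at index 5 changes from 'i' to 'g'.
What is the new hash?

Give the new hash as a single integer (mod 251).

val('i') = 9, val('g') = 7
Position k = 5, exponent = n-1-k = 1
B^1 mod M = 13^1 mod 251 = 13
Delta = (7 - 9) * 13 mod 251 = 225
New hash = (194 + 225) mod 251 = 168

Answer: 168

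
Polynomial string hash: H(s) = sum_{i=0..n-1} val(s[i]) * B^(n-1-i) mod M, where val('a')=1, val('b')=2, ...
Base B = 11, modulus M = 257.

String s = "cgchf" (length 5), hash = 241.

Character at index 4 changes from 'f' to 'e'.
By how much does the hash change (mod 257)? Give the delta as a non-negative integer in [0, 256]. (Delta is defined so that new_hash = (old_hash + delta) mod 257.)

Answer: 256

Derivation:
Delta formula: (val(new) - val(old)) * B^(n-1-k) mod M
  val('e') - val('f') = 5 - 6 = -1
  B^(n-1-k) = 11^0 mod 257 = 1
  Delta = -1 * 1 mod 257 = 256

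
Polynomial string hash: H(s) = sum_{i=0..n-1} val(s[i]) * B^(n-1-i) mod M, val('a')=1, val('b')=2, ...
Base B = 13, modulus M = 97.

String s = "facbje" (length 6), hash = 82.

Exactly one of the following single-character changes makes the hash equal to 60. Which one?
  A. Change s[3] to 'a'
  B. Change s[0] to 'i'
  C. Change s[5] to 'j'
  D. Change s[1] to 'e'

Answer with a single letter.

Answer: D

Derivation:
Option A: s[3]='b'->'a', delta=(1-2)*13^2 mod 97 = 25, hash=82+25 mod 97 = 10
Option B: s[0]='f'->'i', delta=(9-6)*13^5 mod 97 = 28, hash=82+28 mod 97 = 13
Option C: s[5]='e'->'j', delta=(10-5)*13^0 mod 97 = 5, hash=82+5 mod 97 = 87
Option D: s[1]='a'->'e', delta=(5-1)*13^4 mod 97 = 75, hash=82+75 mod 97 = 60 <-- target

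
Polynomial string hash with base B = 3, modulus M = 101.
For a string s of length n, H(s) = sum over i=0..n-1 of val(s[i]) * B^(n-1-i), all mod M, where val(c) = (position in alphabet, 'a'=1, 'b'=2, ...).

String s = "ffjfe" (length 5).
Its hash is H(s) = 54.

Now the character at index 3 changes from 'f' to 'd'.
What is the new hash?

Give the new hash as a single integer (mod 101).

Answer: 48

Derivation:
val('f') = 6, val('d') = 4
Position k = 3, exponent = n-1-k = 1
B^1 mod M = 3^1 mod 101 = 3
Delta = (4 - 6) * 3 mod 101 = 95
New hash = (54 + 95) mod 101 = 48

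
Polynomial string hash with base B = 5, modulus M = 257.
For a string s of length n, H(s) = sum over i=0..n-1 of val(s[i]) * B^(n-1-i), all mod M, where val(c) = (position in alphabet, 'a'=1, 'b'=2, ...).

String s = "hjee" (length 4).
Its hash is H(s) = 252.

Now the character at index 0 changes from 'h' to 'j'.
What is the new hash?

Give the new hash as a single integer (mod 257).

Answer: 245

Derivation:
val('h') = 8, val('j') = 10
Position k = 0, exponent = n-1-k = 3
B^3 mod M = 5^3 mod 257 = 125
Delta = (10 - 8) * 125 mod 257 = 250
New hash = (252 + 250) mod 257 = 245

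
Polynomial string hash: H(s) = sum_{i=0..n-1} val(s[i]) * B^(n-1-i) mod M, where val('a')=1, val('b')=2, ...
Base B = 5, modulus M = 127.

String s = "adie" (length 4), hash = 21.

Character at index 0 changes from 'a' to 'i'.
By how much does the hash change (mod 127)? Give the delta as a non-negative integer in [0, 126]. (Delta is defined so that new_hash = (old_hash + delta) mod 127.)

Delta formula: (val(new) - val(old)) * B^(n-1-k) mod M
  val('i') - val('a') = 9 - 1 = 8
  B^(n-1-k) = 5^3 mod 127 = 125
  Delta = 8 * 125 mod 127 = 111

Answer: 111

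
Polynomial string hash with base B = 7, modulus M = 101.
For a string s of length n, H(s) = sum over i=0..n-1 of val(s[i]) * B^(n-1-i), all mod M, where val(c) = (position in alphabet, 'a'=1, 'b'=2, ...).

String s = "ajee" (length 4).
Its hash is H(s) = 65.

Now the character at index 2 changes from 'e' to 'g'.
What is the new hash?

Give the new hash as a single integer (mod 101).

val('e') = 5, val('g') = 7
Position k = 2, exponent = n-1-k = 1
B^1 mod M = 7^1 mod 101 = 7
Delta = (7 - 5) * 7 mod 101 = 14
New hash = (65 + 14) mod 101 = 79

Answer: 79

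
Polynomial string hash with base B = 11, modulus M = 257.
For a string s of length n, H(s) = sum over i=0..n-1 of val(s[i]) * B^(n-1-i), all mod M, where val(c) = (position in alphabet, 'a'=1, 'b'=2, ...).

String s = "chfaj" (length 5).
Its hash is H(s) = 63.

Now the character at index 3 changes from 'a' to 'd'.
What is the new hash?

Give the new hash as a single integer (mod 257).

Answer: 96

Derivation:
val('a') = 1, val('d') = 4
Position k = 3, exponent = n-1-k = 1
B^1 mod M = 11^1 mod 257 = 11
Delta = (4 - 1) * 11 mod 257 = 33
New hash = (63 + 33) mod 257 = 96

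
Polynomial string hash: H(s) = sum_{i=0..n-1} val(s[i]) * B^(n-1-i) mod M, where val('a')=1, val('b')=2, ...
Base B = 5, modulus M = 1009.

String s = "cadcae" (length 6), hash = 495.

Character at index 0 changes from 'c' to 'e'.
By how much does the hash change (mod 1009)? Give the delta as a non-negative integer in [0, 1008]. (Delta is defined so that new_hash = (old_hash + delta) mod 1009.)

Delta formula: (val(new) - val(old)) * B^(n-1-k) mod M
  val('e') - val('c') = 5 - 3 = 2
  B^(n-1-k) = 5^5 mod 1009 = 98
  Delta = 2 * 98 mod 1009 = 196

Answer: 196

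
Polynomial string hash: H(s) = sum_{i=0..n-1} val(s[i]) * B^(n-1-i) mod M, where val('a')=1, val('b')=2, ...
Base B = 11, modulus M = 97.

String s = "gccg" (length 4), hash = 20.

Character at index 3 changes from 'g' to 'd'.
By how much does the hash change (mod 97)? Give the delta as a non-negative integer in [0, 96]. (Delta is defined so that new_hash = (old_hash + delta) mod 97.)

Answer: 94

Derivation:
Delta formula: (val(new) - val(old)) * B^(n-1-k) mod M
  val('d') - val('g') = 4 - 7 = -3
  B^(n-1-k) = 11^0 mod 97 = 1
  Delta = -3 * 1 mod 97 = 94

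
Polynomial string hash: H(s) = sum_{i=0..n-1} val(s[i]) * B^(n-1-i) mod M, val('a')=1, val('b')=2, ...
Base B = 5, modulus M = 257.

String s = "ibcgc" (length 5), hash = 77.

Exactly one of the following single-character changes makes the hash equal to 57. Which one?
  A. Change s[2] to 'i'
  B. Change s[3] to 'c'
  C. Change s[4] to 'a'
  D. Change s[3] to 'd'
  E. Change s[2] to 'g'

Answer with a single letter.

Option A: s[2]='c'->'i', delta=(9-3)*5^2 mod 257 = 150, hash=77+150 mod 257 = 227
Option B: s[3]='g'->'c', delta=(3-7)*5^1 mod 257 = 237, hash=77+237 mod 257 = 57 <-- target
Option C: s[4]='c'->'a', delta=(1-3)*5^0 mod 257 = 255, hash=77+255 mod 257 = 75
Option D: s[3]='g'->'d', delta=(4-7)*5^1 mod 257 = 242, hash=77+242 mod 257 = 62
Option E: s[2]='c'->'g', delta=(7-3)*5^2 mod 257 = 100, hash=77+100 mod 257 = 177

Answer: B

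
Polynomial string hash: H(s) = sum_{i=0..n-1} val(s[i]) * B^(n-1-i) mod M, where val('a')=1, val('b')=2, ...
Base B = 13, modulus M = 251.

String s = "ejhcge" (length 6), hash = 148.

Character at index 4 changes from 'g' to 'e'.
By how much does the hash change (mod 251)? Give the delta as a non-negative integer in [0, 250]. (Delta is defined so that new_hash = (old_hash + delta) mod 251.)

Delta formula: (val(new) - val(old)) * B^(n-1-k) mod M
  val('e') - val('g') = 5 - 7 = -2
  B^(n-1-k) = 13^1 mod 251 = 13
  Delta = -2 * 13 mod 251 = 225

Answer: 225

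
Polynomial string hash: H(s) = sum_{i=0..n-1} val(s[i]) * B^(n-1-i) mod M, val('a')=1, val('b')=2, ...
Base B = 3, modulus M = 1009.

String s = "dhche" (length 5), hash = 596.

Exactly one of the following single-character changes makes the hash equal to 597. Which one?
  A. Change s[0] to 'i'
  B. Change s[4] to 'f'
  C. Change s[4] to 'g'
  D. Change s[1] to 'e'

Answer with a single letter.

Answer: B

Derivation:
Option A: s[0]='d'->'i', delta=(9-4)*3^4 mod 1009 = 405, hash=596+405 mod 1009 = 1001
Option B: s[4]='e'->'f', delta=(6-5)*3^0 mod 1009 = 1, hash=596+1 mod 1009 = 597 <-- target
Option C: s[4]='e'->'g', delta=(7-5)*3^0 mod 1009 = 2, hash=596+2 mod 1009 = 598
Option D: s[1]='h'->'e', delta=(5-8)*3^3 mod 1009 = 928, hash=596+928 mod 1009 = 515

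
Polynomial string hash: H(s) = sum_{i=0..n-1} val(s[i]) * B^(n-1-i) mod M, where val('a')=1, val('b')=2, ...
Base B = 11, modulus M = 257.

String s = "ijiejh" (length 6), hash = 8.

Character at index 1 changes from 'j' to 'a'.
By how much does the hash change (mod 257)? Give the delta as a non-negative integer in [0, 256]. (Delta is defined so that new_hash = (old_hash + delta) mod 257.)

Delta formula: (val(new) - val(old)) * B^(n-1-k) mod M
  val('a') - val('j') = 1 - 10 = -9
  B^(n-1-k) = 11^4 mod 257 = 249
  Delta = -9 * 249 mod 257 = 72

Answer: 72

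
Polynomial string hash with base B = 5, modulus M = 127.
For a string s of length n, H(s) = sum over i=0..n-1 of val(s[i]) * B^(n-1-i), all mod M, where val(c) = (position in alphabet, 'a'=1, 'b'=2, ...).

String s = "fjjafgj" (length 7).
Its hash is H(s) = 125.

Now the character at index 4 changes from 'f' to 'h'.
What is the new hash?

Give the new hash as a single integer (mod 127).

Answer: 48

Derivation:
val('f') = 6, val('h') = 8
Position k = 4, exponent = n-1-k = 2
B^2 mod M = 5^2 mod 127 = 25
Delta = (8 - 6) * 25 mod 127 = 50
New hash = (125 + 50) mod 127 = 48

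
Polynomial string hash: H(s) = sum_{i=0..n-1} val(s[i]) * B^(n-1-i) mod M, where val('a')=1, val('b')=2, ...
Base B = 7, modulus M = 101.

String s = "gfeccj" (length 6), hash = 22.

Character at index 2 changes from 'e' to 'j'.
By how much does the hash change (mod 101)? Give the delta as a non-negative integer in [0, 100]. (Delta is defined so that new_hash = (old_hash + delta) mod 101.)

Answer: 99

Derivation:
Delta formula: (val(new) - val(old)) * B^(n-1-k) mod M
  val('j') - val('e') = 10 - 5 = 5
  B^(n-1-k) = 7^3 mod 101 = 40
  Delta = 5 * 40 mod 101 = 99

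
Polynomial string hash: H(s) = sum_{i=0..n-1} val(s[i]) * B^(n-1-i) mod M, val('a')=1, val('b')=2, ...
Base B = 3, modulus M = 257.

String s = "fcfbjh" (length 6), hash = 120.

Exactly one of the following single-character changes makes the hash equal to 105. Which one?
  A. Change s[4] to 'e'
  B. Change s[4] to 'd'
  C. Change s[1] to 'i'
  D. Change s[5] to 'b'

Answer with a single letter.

Option A: s[4]='j'->'e', delta=(5-10)*3^1 mod 257 = 242, hash=120+242 mod 257 = 105 <-- target
Option B: s[4]='j'->'d', delta=(4-10)*3^1 mod 257 = 239, hash=120+239 mod 257 = 102
Option C: s[1]='c'->'i', delta=(9-3)*3^4 mod 257 = 229, hash=120+229 mod 257 = 92
Option D: s[5]='h'->'b', delta=(2-8)*3^0 mod 257 = 251, hash=120+251 mod 257 = 114

Answer: A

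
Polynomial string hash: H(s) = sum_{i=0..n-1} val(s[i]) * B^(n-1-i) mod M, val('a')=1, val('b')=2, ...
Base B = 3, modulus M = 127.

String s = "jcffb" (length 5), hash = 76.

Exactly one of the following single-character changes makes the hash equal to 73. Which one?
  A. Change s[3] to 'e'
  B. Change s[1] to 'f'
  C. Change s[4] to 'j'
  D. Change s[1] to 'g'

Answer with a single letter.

Answer: A

Derivation:
Option A: s[3]='f'->'e', delta=(5-6)*3^1 mod 127 = 124, hash=76+124 mod 127 = 73 <-- target
Option B: s[1]='c'->'f', delta=(6-3)*3^3 mod 127 = 81, hash=76+81 mod 127 = 30
Option C: s[4]='b'->'j', delta=(10-2)*3^0 mod 127 = 8, hash=76+8 mod 127 = 84
Option D: s[1]='c'->'g', delta=(7-3)*3^3 mod 127 = 108, hash=76+108 mod 127 = 57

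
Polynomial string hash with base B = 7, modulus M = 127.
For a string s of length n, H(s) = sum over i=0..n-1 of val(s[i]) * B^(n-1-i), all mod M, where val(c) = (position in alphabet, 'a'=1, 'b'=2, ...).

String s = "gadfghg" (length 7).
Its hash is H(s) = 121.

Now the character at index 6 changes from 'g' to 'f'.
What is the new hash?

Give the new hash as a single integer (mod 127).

val('g') = 7, val('f') = 6
Position k = 6, exponent = n-1-k = 0
B^0 mod M = 7^0 mod 127 = 1
Delta = (6 - 7) * 1 mod 127 = 126
New hash = (121 + 126) mod 127 = 120

Answer: 120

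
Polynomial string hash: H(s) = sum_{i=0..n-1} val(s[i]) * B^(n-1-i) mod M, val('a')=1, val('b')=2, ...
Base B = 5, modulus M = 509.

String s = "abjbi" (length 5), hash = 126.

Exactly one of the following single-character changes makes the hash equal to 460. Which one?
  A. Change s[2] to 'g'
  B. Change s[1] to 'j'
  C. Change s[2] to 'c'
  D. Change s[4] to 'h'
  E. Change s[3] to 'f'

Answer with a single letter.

Option A: s[2]='j'->'g', delta=(7-10)*5^2 mod 509 = 434, hash=126+434 mod 509 = 51
Option B: s[1]='b'->'j', delta=(10-2)*5^3 mod 509 = 491, hash=126+491 mod 509 = 108
Option C: s[2]='j'->'c', delta=(3-10)*5^2 mod 509 = 334, hash=126+334 mod 509 = 460 <-- target
Option D: s[4]='i'->'h', delta=(8-9)*5^0 mod 509 = 508, hash=126+508 mod 509 = 125
Option E: s[3]='b'->'f', delta=(6-2)*5^1 mod 509 = 20, hash=126+20 mod 509 = 146

Answer: C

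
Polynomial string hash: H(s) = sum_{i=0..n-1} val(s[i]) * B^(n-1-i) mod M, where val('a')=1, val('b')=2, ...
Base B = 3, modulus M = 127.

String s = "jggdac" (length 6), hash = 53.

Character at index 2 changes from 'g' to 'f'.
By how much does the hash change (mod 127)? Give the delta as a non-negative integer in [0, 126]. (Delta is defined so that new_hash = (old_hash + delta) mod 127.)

Answer: 100

Derivation:
Delta formula: (val(new) - val(old)) * B^(n-1-k) mod M
  val('f') - val('g') = 6 - 7 = -1
  B^(n-1-k) = 3^3 mod 127 = 27
  Delta = -1 * 27 mod 127 = 100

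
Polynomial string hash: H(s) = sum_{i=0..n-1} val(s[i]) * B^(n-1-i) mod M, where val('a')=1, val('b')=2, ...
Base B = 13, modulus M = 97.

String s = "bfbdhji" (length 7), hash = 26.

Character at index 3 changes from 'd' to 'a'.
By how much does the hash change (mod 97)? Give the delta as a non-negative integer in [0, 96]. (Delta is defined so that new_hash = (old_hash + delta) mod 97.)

Answer: 5

Derivation:
Delta formula: (val(new) - val(old)) * B^(n-1-k) mod M
  val('a') - val('d') = 1 - 4 = -3
  B^(n-1-k) = 13^3 mod 97 = 63
  Delta = -3 * 63 mod 97 = 5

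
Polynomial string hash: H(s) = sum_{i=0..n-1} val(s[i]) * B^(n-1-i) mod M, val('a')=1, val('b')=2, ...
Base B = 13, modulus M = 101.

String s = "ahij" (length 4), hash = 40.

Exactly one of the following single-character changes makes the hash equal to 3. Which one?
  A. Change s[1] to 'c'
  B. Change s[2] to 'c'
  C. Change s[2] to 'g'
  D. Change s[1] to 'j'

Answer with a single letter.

Option A: s[1]='h'->'c', delta=(3-8)*13^2 mod 101 = 64, hash=40+64 mod 101 = 3 <-- target
Option B: s[2]='i'->'c', delta=(3-9)*13^1 mod 101 = 23, hash=40+23 mod 101 = 63
Option C: s[2]='i'->'g', delta=(7-9)*13^1 mod 101 = 75, hash=40+75 mod 101 = 14
Option D: s[1]='h'->'j', delta=(10-8)*13^2 mod 101 = 35, hash=40+35 mod 101 = 75

Answer: A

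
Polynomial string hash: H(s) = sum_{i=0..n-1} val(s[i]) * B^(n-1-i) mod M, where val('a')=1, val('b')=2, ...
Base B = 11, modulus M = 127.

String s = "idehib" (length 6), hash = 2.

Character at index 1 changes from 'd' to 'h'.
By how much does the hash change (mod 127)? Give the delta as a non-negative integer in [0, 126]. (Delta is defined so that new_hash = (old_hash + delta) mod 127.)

Delta formula: (val(new) - val(old)) * B^(n-1-k) mod M
  val('h') - val('d') = 8 - 4 = 4
  B^(n-1-k) = 11^4 mod 127 = 36
  Delta = 4 * 36 mod 127 = 17

Answer: 17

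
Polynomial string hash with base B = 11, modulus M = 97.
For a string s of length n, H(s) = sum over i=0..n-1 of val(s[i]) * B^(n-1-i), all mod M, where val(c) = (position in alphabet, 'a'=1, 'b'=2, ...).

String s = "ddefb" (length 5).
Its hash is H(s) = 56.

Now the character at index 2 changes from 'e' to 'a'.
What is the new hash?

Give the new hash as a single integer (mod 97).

val('e') = 5, val('a') = 1
Position k = 2, exponent = n-1-k = 2
B^2 mod M = 11^2 mod 97 = 24
Delta = (1 - 5) * 24 mod 97 = 1
New hash = (56 + 1) mod 97 = 57

Answer: 57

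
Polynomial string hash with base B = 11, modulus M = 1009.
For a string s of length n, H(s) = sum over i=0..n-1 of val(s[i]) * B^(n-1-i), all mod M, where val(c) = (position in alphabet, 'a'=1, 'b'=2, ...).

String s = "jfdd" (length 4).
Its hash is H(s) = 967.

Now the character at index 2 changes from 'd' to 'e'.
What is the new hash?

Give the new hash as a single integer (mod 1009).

Answer: 978

Derivation:
val('d') = 4, val('e') = 5
Position k = 2, exponent = n-1-k = 1
B^1 mod M = 11^1 mod 1009 = 11
Delta = (5 - 4) * 11 mod 1009 = 11
New hash = (967 + 11) mod 1009 = 978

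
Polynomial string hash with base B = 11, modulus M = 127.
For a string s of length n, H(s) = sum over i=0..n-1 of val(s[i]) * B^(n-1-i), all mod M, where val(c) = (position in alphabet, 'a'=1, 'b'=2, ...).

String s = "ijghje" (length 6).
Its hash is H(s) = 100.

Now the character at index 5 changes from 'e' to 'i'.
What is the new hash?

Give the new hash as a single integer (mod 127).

val('e') = 5, val('i') = 9
Position k = 5, exponent = n-1-k = 0
B^0 mod M = 11^0 mod 127 = 1
Delta = (9 - 5) * 1 mod 127 = 4
New hash = (100 + 4) mod 127 = 104

Answer: 104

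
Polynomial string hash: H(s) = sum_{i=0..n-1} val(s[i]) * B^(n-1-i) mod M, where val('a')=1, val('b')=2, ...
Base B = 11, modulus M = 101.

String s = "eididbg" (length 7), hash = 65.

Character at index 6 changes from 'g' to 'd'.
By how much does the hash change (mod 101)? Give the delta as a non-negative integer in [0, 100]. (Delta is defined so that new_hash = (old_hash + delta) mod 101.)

Delta formula: (val(new) - val(old)) * B^(n-1-k) mod M
  val('d') - val('g') = 4 - 7 = -3
  B^(n-1-k) = 11^0 mod 101 = 1
  Delta = -3 * 1 mod 101 = 98

Answer: 98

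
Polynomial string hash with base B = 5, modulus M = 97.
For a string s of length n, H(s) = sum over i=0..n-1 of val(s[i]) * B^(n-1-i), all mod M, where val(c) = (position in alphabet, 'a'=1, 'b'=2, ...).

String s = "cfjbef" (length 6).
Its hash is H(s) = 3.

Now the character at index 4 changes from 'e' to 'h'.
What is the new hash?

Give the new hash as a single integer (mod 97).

Answer: 18

Derivation:
val('e') = 5, val('h') = 8
Position k = 4, exponent = n-1-k = 1
B^1 mod M = 5^1 mod 97 = 5
Delta = (8 - 5) * 5 mod 97 = 15
New hash = (3 + 15) mod 97 = 18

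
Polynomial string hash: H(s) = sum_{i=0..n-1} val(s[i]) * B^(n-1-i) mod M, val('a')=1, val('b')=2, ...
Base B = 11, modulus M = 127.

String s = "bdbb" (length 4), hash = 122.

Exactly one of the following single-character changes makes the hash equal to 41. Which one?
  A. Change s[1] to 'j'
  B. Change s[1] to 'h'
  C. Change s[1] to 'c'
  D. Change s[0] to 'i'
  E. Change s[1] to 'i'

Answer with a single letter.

Answer: D

Derivation:
Option A: s[1]='d'->'j', delta=(10-4)*11^2 mod 127 = 91, hash=122+91 mod 127 = 86
Option B: s[1]='d'->'h', delta=(8-4)*11^2 mod 127 = 103, hash=122+103 mod 127 = 98
Option C: s[1]='d'->'c', delta=(3-4)*11^2 mod 127 = 6, hash=122+6 mod 127 = 1
Option D: s[0]='b'->'i', delta=(9-2)*11^3 mod 127 = 46, hash=122+46 mod 127 = 41 <-- target
Option E: s[1]='d'->'i', delta=(9-4)*11^2 mod 127 = 97, hash=122+97 mod 127 = 92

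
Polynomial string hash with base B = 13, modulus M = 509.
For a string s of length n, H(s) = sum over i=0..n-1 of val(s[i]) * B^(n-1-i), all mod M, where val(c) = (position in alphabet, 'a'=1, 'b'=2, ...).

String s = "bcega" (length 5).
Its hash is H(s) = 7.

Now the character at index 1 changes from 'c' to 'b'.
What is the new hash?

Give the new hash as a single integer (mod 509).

val('c') = 3, val('b') = 2
Position k = 1, exponent = n-1-k = 3
B^3 mod M = 13^3 mod 509 = 161
Delta = (2 - 3) * 161 mod 509 = 348
New hash = (7 + 348) mod 509 = 355

Answer: 355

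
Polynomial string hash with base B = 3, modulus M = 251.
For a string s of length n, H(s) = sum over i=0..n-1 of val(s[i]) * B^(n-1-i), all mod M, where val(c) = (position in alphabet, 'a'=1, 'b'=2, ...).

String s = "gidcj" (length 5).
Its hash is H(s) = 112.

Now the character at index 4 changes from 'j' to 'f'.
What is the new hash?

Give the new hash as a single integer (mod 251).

Answer: 108

Derivation:
val('j') = 10, val('f') = 6
Position k = 4, exponent = n-1-k = 0
B^0 mod M = 3^0 mod 251 = 1
Delta = (6 - 10) * 1 mod 251 = 247
New hash = (112 + 247) mod 251 = 108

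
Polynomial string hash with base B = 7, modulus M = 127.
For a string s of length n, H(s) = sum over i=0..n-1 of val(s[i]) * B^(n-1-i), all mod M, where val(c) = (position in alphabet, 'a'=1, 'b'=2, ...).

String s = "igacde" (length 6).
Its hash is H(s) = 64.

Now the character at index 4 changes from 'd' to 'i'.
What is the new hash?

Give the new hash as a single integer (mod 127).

Answer: 99

Derivation:
val('d') = 4, val('i') = 9
Position k = 4, exponent = n-1-k = 1
B^1 mod M = 7^1 mod 127 = 7
Delta = (9 - 4) * 7 mod 127 = 35
New hash = (64 + 35) mod 127 = 99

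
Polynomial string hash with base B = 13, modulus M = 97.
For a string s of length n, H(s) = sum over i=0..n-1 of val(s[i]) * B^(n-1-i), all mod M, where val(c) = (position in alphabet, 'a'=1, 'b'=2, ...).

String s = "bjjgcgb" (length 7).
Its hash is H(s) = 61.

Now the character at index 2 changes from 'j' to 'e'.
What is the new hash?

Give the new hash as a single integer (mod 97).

val('j') = 10, val('e') = 5
Position k = 2, exponent = n-1-k = 4
B^4 mod M = 13^4 mod 97 = 43
Delta = (5 - 10) * 43 mod 97 = 76
New hash = (61 + 76) mod 97 = 40

Answer: 40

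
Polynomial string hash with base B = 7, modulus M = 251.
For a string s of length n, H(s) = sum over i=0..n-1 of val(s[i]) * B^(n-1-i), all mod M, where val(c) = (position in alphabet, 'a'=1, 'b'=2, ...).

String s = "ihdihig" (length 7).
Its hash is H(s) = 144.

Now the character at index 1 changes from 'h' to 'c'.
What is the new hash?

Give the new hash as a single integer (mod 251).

val('h') = 8, val('c') = 3
Position k = 1, exponent = n-1-k = 5
B^5 mod M = 7^5 mod 251 = 241
Delta = (3 - 8) * 241 mod 251 = 50
New hash = (144 + 50) mod 251 = 194

Answer: 194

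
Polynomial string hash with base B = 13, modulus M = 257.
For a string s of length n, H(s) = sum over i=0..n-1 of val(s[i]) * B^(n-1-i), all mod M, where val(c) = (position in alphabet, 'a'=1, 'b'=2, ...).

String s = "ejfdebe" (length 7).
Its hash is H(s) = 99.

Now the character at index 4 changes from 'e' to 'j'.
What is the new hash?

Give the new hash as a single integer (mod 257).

Answer: 173

Derivation:
val('e') = 5, val('j') = 10
Position k = 4, exponent = n-1-k = 2
B^2 mod M = 13^2 mod 257 = 169
Delta = (10 - 5) * 169 mod 257 = 74
New hash = (99 + 74) mod 257 = 173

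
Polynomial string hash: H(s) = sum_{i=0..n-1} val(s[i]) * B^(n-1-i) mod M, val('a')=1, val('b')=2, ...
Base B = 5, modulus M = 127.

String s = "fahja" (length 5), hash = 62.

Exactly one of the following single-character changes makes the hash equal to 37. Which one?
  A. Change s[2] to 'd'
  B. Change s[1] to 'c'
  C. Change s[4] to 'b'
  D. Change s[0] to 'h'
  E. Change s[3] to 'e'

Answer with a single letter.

Option A: s[2]='h'->'d', delta=(4-8)*5^2 mod 127 = 27, hash=62+27 mod 127 = 89
Option B: s[1]='a'->'c', delta=(3-1)*5^3 mod 127 = 123, hash=62+123 mod 127 = 58
Option C: s[4]='a'->'b', delta=(2-1)*5^0 mod 127 = 1, hash=62+1 mod 127 = 63
Option D: s[0]='f'->'h', delta=(8-6)*5^4 mod 127 = 107, hash=62+107 mod 127 = 42
Option E: s[3]='j'->'e', delta=(5-10)*5^1 mod 127 = 102, hash=62+102 mod 127 = 37 <-- target

Answer: E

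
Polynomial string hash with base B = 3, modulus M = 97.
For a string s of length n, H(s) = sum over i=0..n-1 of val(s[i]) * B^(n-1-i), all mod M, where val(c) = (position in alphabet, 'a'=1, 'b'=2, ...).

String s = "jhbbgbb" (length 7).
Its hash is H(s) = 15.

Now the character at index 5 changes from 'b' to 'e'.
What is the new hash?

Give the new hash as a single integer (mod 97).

Answer: 24

Derivation:
val('b') = 2, val('e') = 5
Position k = 5, exponent = n-1-k = 1
B^1 mod M = 3^1 mod 97 = 3
Delta = (5 - 2) * 3 mod 97 = 9
New hash = (15 + 9) mod 97 = 24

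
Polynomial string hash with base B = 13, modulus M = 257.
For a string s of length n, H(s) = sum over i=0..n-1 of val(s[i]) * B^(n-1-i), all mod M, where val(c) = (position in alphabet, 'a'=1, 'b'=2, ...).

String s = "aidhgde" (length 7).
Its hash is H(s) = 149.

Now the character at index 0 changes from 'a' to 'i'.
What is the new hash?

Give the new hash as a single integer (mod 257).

val('a') = 1, val('i') = 9
Position k = 0, exponent = n-1-k = 6
B^6 mod M = 13^6 mod 257 = 92
Delta = (9 - 1) * 92 mod 257 = 222
New hash = (149 + 222) mod 257 = 114

Answer: 114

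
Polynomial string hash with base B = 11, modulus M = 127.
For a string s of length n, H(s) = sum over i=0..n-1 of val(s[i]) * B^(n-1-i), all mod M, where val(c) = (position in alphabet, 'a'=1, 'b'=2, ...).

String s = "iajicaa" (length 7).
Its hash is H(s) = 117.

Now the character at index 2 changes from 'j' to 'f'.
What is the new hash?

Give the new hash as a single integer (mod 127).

val('j') = 10, val('f') = 6
Position k = 2, exponent = n-1-k = 4
B^4 mod M = 11^4 mod 127 = 36
Delta = (6 - 10) * 36 mod 127 = 110
New hash = (117 + 110) mod 127 = 100

Answer: 100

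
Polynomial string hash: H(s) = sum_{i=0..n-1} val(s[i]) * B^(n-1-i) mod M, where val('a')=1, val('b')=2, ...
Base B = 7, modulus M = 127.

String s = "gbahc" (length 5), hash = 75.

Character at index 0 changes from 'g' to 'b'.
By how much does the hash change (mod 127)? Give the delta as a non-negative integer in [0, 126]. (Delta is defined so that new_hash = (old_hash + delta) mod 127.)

Delta formula: (val(new) - val(old)) * B^(n-1-k) mod M
  val('b') - val('g') = 2 - 7 = -5
  B^(n-1-k) = 7^4 mod 127 = 115
  Delta = -5 * 115 mod 127 = 60

Answer: 60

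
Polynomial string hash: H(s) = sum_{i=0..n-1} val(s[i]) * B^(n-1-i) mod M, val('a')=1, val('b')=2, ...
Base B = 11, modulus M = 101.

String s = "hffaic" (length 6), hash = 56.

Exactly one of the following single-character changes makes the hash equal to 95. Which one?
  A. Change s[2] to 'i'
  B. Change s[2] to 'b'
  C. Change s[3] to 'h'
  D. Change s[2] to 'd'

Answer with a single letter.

Answer: C

Derivation:
Option A: s[2]='f'->'i', delta=(9-6)*11^3 mod 101 = 54, hash=56+54 mod 101 = 9
Option B: s[2]='f'->'b', delta=(2-6)*11^3 mod 101 = 29, hash=56+29 mod 101 = 85
Option C: s[3]='a'->'h', delta=(8-1)*11^2 mod 101 = 39, hash=56+39 mod 101 = 95 <-- target
Option D: s[2]='f'->'d', delta=(4-6)*11^3 mod 101 = 65, hash=56+65 mod 101 = 20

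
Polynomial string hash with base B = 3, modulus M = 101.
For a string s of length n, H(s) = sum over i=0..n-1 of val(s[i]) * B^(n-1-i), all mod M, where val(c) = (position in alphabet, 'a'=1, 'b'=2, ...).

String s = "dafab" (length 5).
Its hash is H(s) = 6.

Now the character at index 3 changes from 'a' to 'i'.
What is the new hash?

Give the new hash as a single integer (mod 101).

Answer: 30

Derivation:
val('a') = 1, val('i') = 9
Position k = 3, exponent = n-1-k = 1
B^1 mod M = 3^1 mod 101 = 3
Delta = (9 - 1) * 3 mod 101 = 24
New hash = (6 + 24) mod 101 = 30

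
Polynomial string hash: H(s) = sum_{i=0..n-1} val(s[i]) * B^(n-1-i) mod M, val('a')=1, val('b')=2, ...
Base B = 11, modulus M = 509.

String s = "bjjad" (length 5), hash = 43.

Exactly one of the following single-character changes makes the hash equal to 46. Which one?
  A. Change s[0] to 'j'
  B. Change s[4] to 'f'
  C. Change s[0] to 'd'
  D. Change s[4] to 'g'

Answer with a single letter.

Option A: s[0]='b'->'j', delta=(10-2)*11^4 mod 509 = 58, hash=43+58 mod 509 = 101
Option B: s[4]='d'->'f', delta=(6-4)*11^0 mod 509 = 2, hash=43+2 mod 509 = 45
Option C: s[0]='b'->'d', delta=(4-2)*11^4 mod 509 = 269, hash=43+269 mod 509 = 312
Option D: s[4]='d'->'g', delta=(7-4)*11^0 mod 509 = 3, hash=43+3 mod 509 = 46 <-- target

Answer: D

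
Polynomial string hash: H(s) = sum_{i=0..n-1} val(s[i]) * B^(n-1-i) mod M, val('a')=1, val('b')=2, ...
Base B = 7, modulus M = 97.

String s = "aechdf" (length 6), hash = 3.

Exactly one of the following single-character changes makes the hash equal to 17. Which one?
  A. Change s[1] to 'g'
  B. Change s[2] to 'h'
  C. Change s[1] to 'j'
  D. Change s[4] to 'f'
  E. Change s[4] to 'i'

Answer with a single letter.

Answer: D

Derivation:
Option A: s[1]='e'->'g', delta=(7-5)*7^4 mod 97 = 49, hash=3+49 mod 97 = 52
Option B: s[2]='c'->'h', delta=(8-3)*7^3 mod 97 = 66, hash=3+66 mod 97 = 69
Option C: s[1]='e'->'j', delta=(10-5)*7^4 mod 97 = 74, hash=3+74 mod 97 = 77
Option D: s[4]='d'->'f', delta=(6-4)*7^1 mod 97 = 14, hash=3+14 mod 97 = 17 <-- target
Option E: s[4]='d'->'i', delta=(9-4)*7^1 mod 97 = 35, hash=3+35 mod 97 = 38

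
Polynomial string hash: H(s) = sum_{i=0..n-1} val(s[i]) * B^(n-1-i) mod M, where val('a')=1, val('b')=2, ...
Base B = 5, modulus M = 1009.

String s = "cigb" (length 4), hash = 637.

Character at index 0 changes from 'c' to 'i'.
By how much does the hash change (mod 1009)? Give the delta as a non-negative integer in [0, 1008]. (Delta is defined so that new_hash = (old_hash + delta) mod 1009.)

Delta formula: (val(new) - val(old)) * B^(n-1-k) mod M
  val('i') - val('c') = 9 - 3 = 6
  B^(n-1-k) = 5^3 mod 1009 = 125
  Delta = 6 * 125 mod 1009 = 750

Answer: 750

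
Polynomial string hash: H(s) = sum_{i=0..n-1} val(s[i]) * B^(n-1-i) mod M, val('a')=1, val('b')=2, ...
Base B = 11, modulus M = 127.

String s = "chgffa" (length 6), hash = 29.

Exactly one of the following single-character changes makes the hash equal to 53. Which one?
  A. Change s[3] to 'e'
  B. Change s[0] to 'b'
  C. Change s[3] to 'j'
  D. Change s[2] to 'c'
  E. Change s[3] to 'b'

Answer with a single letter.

Option A: s[3]='f'->'e', delta=(5-6)*11^2 mod 127 = 6, hash=29+6 mod 127 = 35
Option B: s[0]='c'->'b', delta=(2-3)*11^5 mod 127 = 112, hash=29+112 mod 127 = 14
Option C: s[3]='f'->'j', delta=(10-6)*11^2 mod 127 = 103, hash=29+103 mod 127 = 5
Option D: s[2]='g'->'c', delta=(3-7)*11^3 mod 127 = 10, hash=29+10 mod 127 = 39
Option E: s[3]='f'->'b', delta=(2-6)*11^2 mod 127 = 24, hash=29+24 mod 127 = 53 <-- target

Answer: E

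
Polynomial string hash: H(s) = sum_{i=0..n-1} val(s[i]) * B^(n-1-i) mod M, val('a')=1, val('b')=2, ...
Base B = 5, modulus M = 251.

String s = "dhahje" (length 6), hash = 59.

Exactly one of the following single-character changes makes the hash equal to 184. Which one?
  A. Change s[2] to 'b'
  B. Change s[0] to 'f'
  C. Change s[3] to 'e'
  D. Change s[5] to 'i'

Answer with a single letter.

Answer: A

Derivation:
Option A: s[2]='a'->'b', delta=(2-1)*5^3 mod 251 = 125, hash=59+125 mod 251 = 184 <-- target
Option B: s[0]='d'->'f', delta=(6-4)*5^5 mod 251 = 226, hash=59+226 mod 251 = 34
Option C: s[3]='h'->'e', delta=(5-8)*5^2 mod 251 = 176, hash=59+176 mod 251 = 235
Option D: s[5]='e'->'i', delta=(9-5)*5^0 mod 251 = 4, hash=59+4 mod 251 = 63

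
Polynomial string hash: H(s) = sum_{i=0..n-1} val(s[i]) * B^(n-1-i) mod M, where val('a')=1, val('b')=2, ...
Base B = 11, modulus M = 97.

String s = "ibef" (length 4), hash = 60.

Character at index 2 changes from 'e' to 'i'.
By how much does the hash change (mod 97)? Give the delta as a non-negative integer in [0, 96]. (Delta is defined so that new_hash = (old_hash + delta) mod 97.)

Delta formula: (val(new) - val(old)) * B^(n-1-k) mod M
  val('i') - val('e') = 9 - 5 = 4
  B^(n-1-k) = 11^1 mod 97 = 11
  Delta = 4 * 11 mod 97 = 44

Answer: 44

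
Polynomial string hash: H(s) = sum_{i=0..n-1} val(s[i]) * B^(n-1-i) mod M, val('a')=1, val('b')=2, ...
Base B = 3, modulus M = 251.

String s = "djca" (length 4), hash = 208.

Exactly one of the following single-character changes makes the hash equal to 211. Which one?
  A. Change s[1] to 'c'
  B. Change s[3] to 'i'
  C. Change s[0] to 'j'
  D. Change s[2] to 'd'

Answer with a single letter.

Option A: s[1]='j'->'c', delta=(3-10)*3^2 mod 251 = 188, hash=208+188 mod 251 = 145
Option B: s[3]='a'->'i', delta=(9-1)*3^0 mod 251 = 8, hash=208+8 mod 251 = 216
Option C: s[0]='d'->'j', delta=(10-4)*3^3 mod 251 = 162, hash=208+162 mod 251 = 119
Option D: s[2]='c'->'d', delta=(4-3)*3^1 mod 251 = 3, hash=208+3 mod 251 = 211 <-- target

Answer: D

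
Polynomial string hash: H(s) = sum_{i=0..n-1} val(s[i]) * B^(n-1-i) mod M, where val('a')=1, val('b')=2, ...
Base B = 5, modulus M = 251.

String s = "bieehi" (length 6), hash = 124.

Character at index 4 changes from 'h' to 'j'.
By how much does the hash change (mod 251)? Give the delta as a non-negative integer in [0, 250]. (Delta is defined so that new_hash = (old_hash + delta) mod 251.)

Answer: 10

Derivation:
Delta formula: (val(new) - val(old)) * B^(n-1-k) mod M
  val('j') - val('h') = 10 - 8 = 2
  B^(n-1-k) = 5^1 mod 251 = 5
  Delta = 2 * 5 mod 251 = 10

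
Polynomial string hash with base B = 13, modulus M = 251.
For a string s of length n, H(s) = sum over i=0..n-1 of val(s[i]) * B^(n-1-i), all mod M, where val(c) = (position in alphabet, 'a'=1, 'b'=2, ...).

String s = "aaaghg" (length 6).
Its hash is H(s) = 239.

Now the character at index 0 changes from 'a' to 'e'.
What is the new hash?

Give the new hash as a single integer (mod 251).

Answer: 244

Derivation:
val('a') = 1, val('e') = 5
Position k = 0, exponent = n-1-k = 5
B^5 mod M = 13^5 mod 251 = 64
Delta = (5 - 1) * 64 mod 251 = 5
New hash = (239 + 5) mod 251 = 244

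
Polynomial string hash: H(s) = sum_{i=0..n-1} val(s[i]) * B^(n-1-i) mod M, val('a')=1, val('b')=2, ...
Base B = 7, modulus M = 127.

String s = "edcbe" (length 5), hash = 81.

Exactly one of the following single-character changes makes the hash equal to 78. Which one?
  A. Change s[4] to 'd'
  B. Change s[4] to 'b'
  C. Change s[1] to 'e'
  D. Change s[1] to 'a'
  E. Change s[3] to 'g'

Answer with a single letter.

Answer: B

Derivation:
Option A: s[4]='e'->'d', delta=(4-5)*7^0 mod 127 = 126, hash=81+126 mod 127 = 80
Option B: s[4]='e'->'b', delta=(2-5)*7^0 mod 127 = 124, hash=81+124 mod 127 = 78 <-- target
Option C: s[1]='d'->'e', delta=(5-4)*7^3 mod 127 = 89, hash=81+89 mod 127 = 43
Option D: s[1]='d'->'a', delta=(1-4)*7^3 mod 127 = 114, hash=81+114 mod 127 = 68
Option E: s[3]='b'->'g', delta=(7-2)*7^1 mod 127 = 35, hash=81+35 mod 127 = 116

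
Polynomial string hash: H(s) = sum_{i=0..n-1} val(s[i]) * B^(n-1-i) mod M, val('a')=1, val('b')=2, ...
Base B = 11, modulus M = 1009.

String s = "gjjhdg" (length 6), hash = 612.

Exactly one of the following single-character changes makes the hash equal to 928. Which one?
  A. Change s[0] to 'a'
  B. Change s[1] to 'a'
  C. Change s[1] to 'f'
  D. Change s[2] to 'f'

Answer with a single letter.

Answer: A

Derivation:
Option A: s[0]='g'->'a', delta=(1-7)*11^5 mod 1009 = 316, hash=612+316 mod 1009 = 928 <-- target
Option B: s[1]='j'->'a', delta=(1-10)*11^4 mod 1009 = 410, hash=612+410 mod 1009 = 13
Option C: s[1]='j'->'f', delta=(6-10)*11^4 mod 1009 = 967, hash=612+967 mod 1009 = 570
Option D: s[2]='j'->'f', delta=(6-10)*11^3 mod 1009 = 730, hash=612+730 mod 1009 = 333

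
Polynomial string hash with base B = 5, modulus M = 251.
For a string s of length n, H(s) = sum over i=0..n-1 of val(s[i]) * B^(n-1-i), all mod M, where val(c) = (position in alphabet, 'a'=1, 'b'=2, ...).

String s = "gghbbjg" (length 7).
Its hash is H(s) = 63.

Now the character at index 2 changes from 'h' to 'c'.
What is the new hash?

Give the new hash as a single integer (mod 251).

val('h') = 8, val('c') = 3
Position k = 2, exponent = n-1-k = 4
B^4 mod M = 5^4 mod 251 = 123
Delta = (3 - 8) * 123 mod 251 = 138
New hash = (63 + 138) mod 251 = 201

Answer: 201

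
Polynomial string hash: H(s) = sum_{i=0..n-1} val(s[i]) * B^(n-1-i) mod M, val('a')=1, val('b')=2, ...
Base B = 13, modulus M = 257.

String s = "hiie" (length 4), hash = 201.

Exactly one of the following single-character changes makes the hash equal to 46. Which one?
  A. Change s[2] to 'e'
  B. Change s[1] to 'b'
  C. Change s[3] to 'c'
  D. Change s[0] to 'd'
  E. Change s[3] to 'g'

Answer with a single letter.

Option A: s[2]='i'->'e', delta=(5-9)*13^1 mod 257 = 205, hash=201+205 mod 257 = 149
Option B: s[1]='i'->'b', delta=(2-9)*13^2 mod 257 = 102, hash=201+102 mod 257 = 46 <-- target
Option C: s[3]='e'->'c', delta=(3-5)*13^0 mod 257 = 255, hash=201+255 mod 257 = 199
Option D: s[0]='h'->'d', delta=(4-8)*13^3 mod 257 = 207, hash=201+207 mod 257 = 151
Option E: s[3]='e'->'g', delta=(7-5)*13^0 mod 257 = 2, hash=201+2 mod 257 = 203

Answer: B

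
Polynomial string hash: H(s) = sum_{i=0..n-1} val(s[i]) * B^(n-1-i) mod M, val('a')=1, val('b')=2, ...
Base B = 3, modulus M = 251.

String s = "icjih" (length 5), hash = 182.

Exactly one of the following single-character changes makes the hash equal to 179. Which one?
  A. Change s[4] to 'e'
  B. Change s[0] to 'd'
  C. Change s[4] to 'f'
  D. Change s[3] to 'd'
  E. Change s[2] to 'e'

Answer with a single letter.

Option A: s[4]='h'->'e', delta=(5-8)*3^0 mod 251 = 248, hash=182+248 mod 251 = 179 <-- target
Option B: s[0]='i'->'d', delta=(4-9)*3^4 mod 251 = 97, hash=182+97 mod 251 = 28
Option C: s[4]='h'->'f', delta=(6-8)*3^0 mod 251 = 249, hash=182+249 mod 251 = 180
Option D: s[3]='i'->'d', delta=(4-9)*3^1 mod 251 = 236, hash=182+236 mod 251 = 167
Option E: s[2]='j'->'e', delta=(5-10)*3^2 mod 251 = 206, hash=182+206 mod 251 = 137

Answer: A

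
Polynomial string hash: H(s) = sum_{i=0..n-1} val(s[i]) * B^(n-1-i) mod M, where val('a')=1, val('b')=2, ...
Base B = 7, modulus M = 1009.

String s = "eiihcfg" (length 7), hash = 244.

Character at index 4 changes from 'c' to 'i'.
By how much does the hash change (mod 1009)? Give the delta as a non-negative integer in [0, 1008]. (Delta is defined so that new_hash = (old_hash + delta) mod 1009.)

Delta formula: (val(new) - val(old)) * B^(n-1-k) mod M
  val('i') - val('c') = 9 - 3 = 6
  B^(n-1-k) = 7^2 mod 1009 = 49
  Delta = 6 * 49 mod 1009 = 294

Answer: 294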